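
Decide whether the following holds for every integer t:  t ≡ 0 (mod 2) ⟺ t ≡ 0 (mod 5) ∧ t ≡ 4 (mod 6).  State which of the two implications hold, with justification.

(⇐) If t ≡ 0 (mod 5) and t ≡ 4 (mod 6), then by the Chinese remainder theorem t ≡ 10 (mod 30). Since 10 ≡ 0 (mod 2) and 2 ∣ 30, we get t ≡ 0 (mod 2).

(⇒) This fails: t = 0 gives 0 ≡ 0 (mod 2) but 0 ≡ 0 (mod 6), so the conjunction on the right does not hold.

Only the converse holds.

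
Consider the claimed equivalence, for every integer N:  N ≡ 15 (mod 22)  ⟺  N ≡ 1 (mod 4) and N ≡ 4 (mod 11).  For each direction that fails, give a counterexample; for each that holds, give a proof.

The forward direction fails; the converse holds.

(⟹) This fails: N = 15 gives 15 ≡ 15 (mod 22) but 15 ≡ 3 (mod 4), so the conjunction on the right does not hold.

(⟸) Conversely, if N ≡ 1 (mod 4) and N ≡ 4 (mod 11), then by the Chinese remainder theorem N ≡ 37 (mod 44). Since 37 ≡ 15 (mod 22) and 22 ∣ 44, we get N ≡ 15 (mod 22).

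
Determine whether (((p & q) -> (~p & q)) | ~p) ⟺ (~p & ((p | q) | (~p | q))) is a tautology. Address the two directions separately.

(⟹) This fails. Under p = T, q = F, the left side is true but the right side is false.

(⟸) Assume the antecedent. If p is true, the antecedent cannot hold. If p is false, ((p & q) -> (~p & q)) | ~p reduces to true regardless of the other variables. Either way ((p & q) -> (~p & q)) | ~p holds.

Not equivalent: only (⇐) holds.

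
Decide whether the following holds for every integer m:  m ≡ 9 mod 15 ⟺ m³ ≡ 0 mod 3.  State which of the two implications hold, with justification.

[⇒] Suppose m ≡ 9 (mod 15). Then m³ ≡ 9³ = 729 (mod 15), and since 3 ∣ 15, also m³ ≡ 0 (mod 3).

[⇐] This fails: take m = 0. Then 0³ = 0 ≡ 0 (mod 3), yet 0 ≡ 0 (mod 15), not 9.

Only the forward direction holds.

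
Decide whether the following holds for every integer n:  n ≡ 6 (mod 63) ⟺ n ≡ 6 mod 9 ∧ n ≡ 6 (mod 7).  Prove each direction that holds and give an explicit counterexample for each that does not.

(→) Suppose n ≡ 6 (mod 63); write n = 63j + 6. Since 9 ∣ 63, reducing mod 9 gives n ≡ 6 (mod 9); since 7 ∣ 63, reducing mod 7 gives n ≡ 6 (mod 7).

(←) Conversely, if n ≡ 6 (mod 9) and n ≡ 6 (mod 7), then by the Chinese remainder theorem n ≡ 6 (mod 63). This is exactly n ≡ 6 (mod 63).

Both directions hold; the statement is true.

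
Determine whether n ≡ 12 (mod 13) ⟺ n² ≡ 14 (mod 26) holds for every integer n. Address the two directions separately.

[⇒] This fails: take n = 25. Then 25 ≡ 12 (mod 13), but 25² = 625 ≡ 1 (mod 26), not 14.

[⇐] This fails: take n = 14. Then 14² = 196 ≡ 14 (mod 26), yet 14 ≡ 1 (mod 13), not 12.

Neither direction holds.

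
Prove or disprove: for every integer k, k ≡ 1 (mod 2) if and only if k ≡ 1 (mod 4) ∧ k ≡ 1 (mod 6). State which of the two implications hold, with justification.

Forward direction. This fails: k = 3 gives 3 ≡ 1 (mod 2) but 3 ≡ 3 (mod 4), so the conjunction on the right does not hold.

Converse. If k ≡ 1 (mod 4) and k ≡ 1 (mod 6), then by the Chinese remainder theorem k ≡ 1 (mod 12). Since 1 ≡ 1 (mod 2) and 2 ∣ 12, we get k ≡ 1 (mod 2).

Only the reverse direction holds.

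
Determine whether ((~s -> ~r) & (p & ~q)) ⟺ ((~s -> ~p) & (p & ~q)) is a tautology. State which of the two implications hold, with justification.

(⇐) Assume the antecedent. If q is true, the antecedent cannot hold. If q is false, the antecedent forces (q = F, p = T, r = F, s = T) or (q = F, p = T, r = T, s = T), and (~s -> ~r) & (p & ~q) holds there. Either way (~s -> ~r) & (p & ~q) holds.

(⇒) This fails. Under q = F, p = T, r = F, s = F, the left side is true but the right side is false.

Only the converse holds.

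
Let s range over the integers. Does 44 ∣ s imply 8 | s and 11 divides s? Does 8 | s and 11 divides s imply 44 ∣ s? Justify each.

(⇒) fails; (⇐) holds.

Forward direction. This fails: take s = 44. Certainly 44 ∣ 44, but 8 ∤ 44.

Converse. Suppose 8 ∣ s and 11 ∣ s. Any common multiple of 8 and 11 is a multiple of their lcm; here gcd(8, 11) = 1, so lcm(8, 11) = 8·11 = 88, so 88 ∣ s. Since 44 ∣ 88, it follows that 44 ∣ s.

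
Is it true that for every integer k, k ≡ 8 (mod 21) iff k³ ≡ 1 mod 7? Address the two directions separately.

The forward direction holds; the converse fails.

Forward direction. Suppose k ≡ 8 (mod 21). Then k³ ≡ 8³ = 512 (mod 21), and since 7 ∣ 21, also k³ ≡ 1 (mod 7).

Converse. This fails: take k = 1. Then 1³ = 1 ≡ 1 (mod 7), yet 1 ≡ 1 (mod 21), not 8.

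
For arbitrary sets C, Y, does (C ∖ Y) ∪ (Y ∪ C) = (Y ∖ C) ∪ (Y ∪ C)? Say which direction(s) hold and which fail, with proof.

Both inclusions hold.

Forward inclusion. Let x ∈ (C ∖ Y) ∪ (Y ∪ C). Then either x ∈ C and x ∉ Y; or x ∈ Y and x ∉ C; or x ∈ C ∩ Y. In each case x ∈ (Y ∖ C) ∪ (Y ∪ C), so (C ∖ Y) ∪ (Y ∪ C) ⊆ (Y ∖ C) ∪ (Y ∪ C).

Reverse inclusion. Let x ∈ (Y ∖ C) ∪ (Y ∪ C). Then either x ∈ C and x ∉ Y; or x ∈ Y and x ∉ C; or x ∈ C ∩ Y. In each case x ∈ (C ∖ Y) ∪ (Y ∪ C), so (Y ∖ C) ∪ (Y ∪ C) ⊆ (C ∖ Y) ∪ (Y ∪ C).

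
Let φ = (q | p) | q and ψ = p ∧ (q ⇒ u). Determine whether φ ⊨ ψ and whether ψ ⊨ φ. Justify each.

The forward direction fails; the converse holds.

(⇐) Assume the antecedent. If u is true, the antecedent forces (u = T, q = F, p = T) or (u = T, q = T, p = T), and (q | p) | q holds there. If u is false, the antecedent forces (u = F, q = F, p = T), and (q | p) | q holds there. Either way (q | p) | q holds.

(⇒) This fails. Under u = F, q = T, p = F, the left side is true but the right side is false.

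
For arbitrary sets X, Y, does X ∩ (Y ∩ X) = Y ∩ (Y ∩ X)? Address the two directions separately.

Forward inclusion. Let x ∈ X ∩ (Y ∩ X). Then x ∈ X ∩ Y, from which x ∈ Y ∩ (Y ∩ X).

Reverse inclusion. Let x ∈ Y ∩ (Y ∩ X). Then x ∈ X ∩ Y, from which x ∈ X ∩ (Y ∩ X).

The two sets are equal.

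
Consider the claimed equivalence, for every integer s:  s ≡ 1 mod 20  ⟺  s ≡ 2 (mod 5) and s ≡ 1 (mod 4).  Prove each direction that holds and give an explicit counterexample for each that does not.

(→) This fails: s = 1 gives 1 ≡ 1 (mod 20) but 1 ≡ 1 (mod 5), so the conjunction on the right does not hold.

(←) This fails: s = 17 satisfies both congruences on the right (17 ≡ 2 mod 5 and 17 ≡ 1 mod 4) yet 17 ≡ 17 (mod 20), not 1.

(⇒) fails and (⇐) fails.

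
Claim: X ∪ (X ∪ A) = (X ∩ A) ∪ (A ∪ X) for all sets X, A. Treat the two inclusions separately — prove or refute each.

(⊆) Let x ∈ X ∪ (X ∪ A). Then either x ∈ X and x ∉ A; or x ∈ A and x ∉ X; or x ∈ X ∩ A. In each case x ∈ (X ∩ A) ∪ (A ∪ X), so X ∪ (X ∪ A) ⊆ (X ∩ A) ∪ (A ∪ X).

(⊇) Let x ∈ (X ∩ A) ∪ (A ∪ X). Then either x ∈ X and x ∉ A; or x ∈ A and x ∉ X; or x ∈ X ∩ A. In each case x ∈ X ∪ (X ∪ A), so (X ∩ A) ∪ (A ∪ X) ⊆ X ∪ (X ∪ A).

Both inclusions hold.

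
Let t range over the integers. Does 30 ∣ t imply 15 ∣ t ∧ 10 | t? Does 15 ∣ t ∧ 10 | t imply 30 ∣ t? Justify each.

Equivalent; both directions hold.

(→) If 30 ∣ t, write t = 30q. Since 30 = 2·15, t = 15·(2q), so 15 ∣ t; and since 30 = 3·10, t = 10·(3q), so 10 ∣ t.

(←) Suppose 15 ∣ t and 10 ∣ t. Any common multiple of 15 and 10 is a multiple of their lcm; here lcm(15, 10) = 15·10/gcd(15, 10) = 150/5 = 30, so 30 ∣ t.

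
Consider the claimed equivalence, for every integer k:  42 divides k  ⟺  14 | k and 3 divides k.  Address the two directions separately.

Equivalent; both directions hold.

[⇒] If 42 ∣ k, write k = 42q. Since 42 = 3·14, k = 14·(3q), so 14 ∣ k; and since 42 = 14·3, k = 3·(14q), so 3 ∣ k.

[⇐] Suppose 14 ∣ k and 3 ∣ k. Any common multiple of 14 and 3 is a multiple of their lcm; here gcd(14, 3) = 1, so lcm(14, 3) = 14·3 = 42, so 42 ∣ k.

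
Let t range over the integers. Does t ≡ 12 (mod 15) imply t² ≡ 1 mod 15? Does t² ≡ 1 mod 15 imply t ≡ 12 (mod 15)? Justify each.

Forward direction. This fails: take t = 12. Then 12 ≡ 12 (mod 15), but 12² = 144 ≡ 9 (mod 15), not 1.

Converse. This fails: take t = 1. Then 1² = 1 ≡ 1 (mod 15), yet 1 ≡ 1 (mod 15), not 12.

Neither implication holds.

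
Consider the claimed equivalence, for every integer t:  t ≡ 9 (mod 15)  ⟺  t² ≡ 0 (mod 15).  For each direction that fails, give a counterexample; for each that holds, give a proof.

(⇒) This fails: take t = 9. Then 9 ≡ 9 (mod 15), but 9² = 81 ≡ 6 (mod 15), not 0.

(⇐) This fails: take t = 0. Then 0² = 0 ≡ 0 (mod 15), yet 0 ≡ 0 (mod 15), not 9.

Neither implication holds.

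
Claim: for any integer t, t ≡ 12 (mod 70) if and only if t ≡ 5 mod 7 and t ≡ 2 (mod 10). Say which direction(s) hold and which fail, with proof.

Both implications hold.

[⇒] Suppose t ≡ 12 (mod 70); write t = 70j + 12. Since 7 ∣ 70, reducing mod 7 gives t ≡ 12 ≡ 5 (mod 7); since 10 ∣ 70, reducing mod 10 gives t ≡ 12 ≡ 2 (mod 10).

[⇐] Conversely, if t ≡ 5 (mod 7) and t ≡ 2 (mod 10), then by the Chinese remainder theorem t ≡ 12 (mod 70). This is exactly t ≡ 12 (mod 70).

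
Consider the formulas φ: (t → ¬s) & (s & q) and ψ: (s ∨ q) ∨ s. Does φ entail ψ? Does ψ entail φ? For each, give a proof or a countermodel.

(→) Assume the antecedent. If t is true, the antecedent cannot hold. If t is false, the antecedent forces (t = F, s = T, q = T), and (s ∨ q) ∨ s holds there. Either way (s ∨ q) ∨ s holds.

(←) This fails. Under t = F, s = T, q = F, the left side is false but the right side is true.

Not equivalent: only (⇒) holds.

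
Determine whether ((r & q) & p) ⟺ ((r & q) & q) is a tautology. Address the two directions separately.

Not equivalent: only (⇒) holds.

(⇒) Assume the antecedent. If p is true, the antecedent forces (p = T, q = T, r = T), and (r & q) & q holds there. If p is false, the antecedent cannot hold. Either way (r & q) & q holds.

(⇐) This fails. Under p = F, q = T, r = T, the left side is false but the right side is true.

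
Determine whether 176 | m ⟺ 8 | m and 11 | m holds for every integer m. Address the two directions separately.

The forward direction holds; the converse fails.

(⟸) This fails: take m = 88. Both 8 ∣ 88 and 11 ∣ 88, yet 88 is not a multiple of 176 (since 88 = 0·176 + 88), so 176 ∤ 88.

(⟹) If 176 ∣ m, write m = 176q. Since 176 = 22·8, m = 8·(22q), so 8 ∣ m; and since 176 = 16·11, m = 11·(16q), so 11 ∣ m.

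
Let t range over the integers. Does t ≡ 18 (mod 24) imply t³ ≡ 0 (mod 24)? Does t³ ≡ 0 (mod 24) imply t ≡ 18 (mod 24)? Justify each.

(⇒) Suppose t ≡ 18 (mod 24). Write t = 24j + 18. Then (24j + 18)³ = 13824j³ + 31104j² + 23328j + 5832 = 24(576j³ + 1296j² + 972j + 243) + 0, so t³ ≡ 0 (mod 24).

(⇐) This fails: take t = 0. Then 0³ = 0 ≡ 0 (mod 24), yet 0 ≡ 0 (mod 24), not 18.

Only the forward implication holds.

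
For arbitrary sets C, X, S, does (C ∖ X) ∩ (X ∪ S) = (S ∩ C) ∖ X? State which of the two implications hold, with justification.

Forward inclusion. Let x ∈ (C ∖ X) ∩ (X ∪ S). Then x ∈ C ∩ S and x ∉ X, from which x ∈ (S ∩ C) ∖ X.

Reverse inclusion. Let x ∈ (S ∩ C) ∖ X. Then x ∈ C ∩ S and x ∉ X, from which x ∈ (C ∖ X) ∩ (X ∪ S).

Both inclusions hold.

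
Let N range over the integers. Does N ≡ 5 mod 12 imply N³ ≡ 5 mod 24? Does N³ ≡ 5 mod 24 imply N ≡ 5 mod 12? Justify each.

(⟹) This fails: take N = 17. Then 17 ≡ 5 (mod 12), but 17³ = 4913 ≡ 17 (mod 24), not 5.

(⟸) Conversely, the residues r modulo 24 with r³ ≡ 5 (mod 24) are exactly {5}, and each is ≡ 5 (mod 12).

Not equivalent: only (⇐) holds.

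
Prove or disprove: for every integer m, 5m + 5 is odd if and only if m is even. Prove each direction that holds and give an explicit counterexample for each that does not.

Forward direction. Suppose 5m + 5 is odd. Since 5 is odd, 5m and m have the same parity, so 5m + 5 ≡ m + 5 (mod 2). As 5 is odd, 5m + 5 is odd exactly when m is even. Thus m is even.

Converse. Suppose m is even; write m = 2j. Then 5m + 5 = 5·(2j) + 5 = 2·5j + 5, which is odd.

Both directions hold.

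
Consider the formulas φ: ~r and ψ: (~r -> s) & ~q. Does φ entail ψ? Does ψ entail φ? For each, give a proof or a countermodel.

[⇒] This fails. Under r = F, q = F, s = F, the left side is true but the right side is false.

[⇐] This fails. Under r = T, q = F, s = F, the left side is false but the right side is true.

Neither implication holds.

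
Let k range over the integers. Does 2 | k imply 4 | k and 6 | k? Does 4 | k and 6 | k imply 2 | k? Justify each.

(⟸) Suppose 4 ∣ k and 6 ∣ k. Any common multiple of 4 and 6 is a multiple of their lcm; here lcm(4, 6) = 4·6/gcd(4, 6) = 24/2 = 12, so 12 ∣ k. Since 2 ∣ 12, it follows that 2 ∣ k.

(⟹) This fails: take k = 2. Certainly 2 ∣ 2, but 4 ∤ 2.

The forward direction fails; the converse holds.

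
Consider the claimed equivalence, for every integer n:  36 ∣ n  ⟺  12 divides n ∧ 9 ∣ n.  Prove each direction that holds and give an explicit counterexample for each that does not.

(⇐) Suppose 12 ∣ n and 9 ∣ n. Any common multiple of 12 and 9 is a multiple of their lcm; here lcm(12, 9) = 12·9/gcd(12, 9) = 108/3 = 36, so 36 ∣ n.

(⇒) If 36 ∣ n, write n = 36q. Since 36 = 3·12, n = 12·(3q), so 12 ∣ n; and since 36 = 4·9, n = 9·(4q), so 9 ∣ n.

Both directions hold.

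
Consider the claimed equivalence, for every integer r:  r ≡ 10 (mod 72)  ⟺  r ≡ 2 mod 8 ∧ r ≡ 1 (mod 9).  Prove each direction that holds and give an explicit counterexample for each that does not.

Both implications hold.

(→) Suppose r ≡ 10 (mod 72); write r = 72j + 10. Since 8 ∣ 72, reducing mod 8 gives r ≡ 10 ≡ 2 (mod 8); since 9 ∣ 72, reducing mod 9 gives r ≡ 10 ≡ 1 (mod 9).

(←) Conversely, if r ≡ 2 (mod 8) and r ≡ 1 (mod 9), then by the Chinese remainder theorem r ≡ 10 (mod 72). This is exactly r ≡ 10 (mod 72).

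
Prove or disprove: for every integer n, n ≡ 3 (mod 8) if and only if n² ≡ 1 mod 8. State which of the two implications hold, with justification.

(←) This fails: take n = 1. Then 1² = 1 ≡ 1 (mod 8), yet 1 ≡ 1 (mod 8), not 3.

(→) Suppose n ≡ 3 (mod 8). Write n = 8j + 3. Then (8j + 3)² = 64j² + 48j + 9 = 8(8j² + 6j + 1) + 1, so n² ≡ 1 (mod 8).

Only the forward implication holds.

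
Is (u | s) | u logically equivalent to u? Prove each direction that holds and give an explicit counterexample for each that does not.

Forward direction. This fails. Under u = F, s = T, the left side is true but the right side is false.

Converse. Assume the antecedent. If u is true, (u | s) | u reduces to true regardless of the other variables. If u is false, the antecedent cannot hold. Either way (u | s) | u holds.

Not equivalent: only (⇐) holds.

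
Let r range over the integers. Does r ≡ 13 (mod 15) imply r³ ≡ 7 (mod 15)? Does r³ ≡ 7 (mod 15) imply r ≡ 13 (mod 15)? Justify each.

(→) Suppose r ≡ 13 (mod 15). Write r = 15j + 13. Then (15j + 13)³ = 3375j³ + 8775j² + 7605j + 2197 = 15(225j³ + 585j² + 507j + 146) + 7, so r³ ≡ 7 (mod 15).

(←) Conversely, suppose r³ ≡ 7 (mod 15). The only residue r in {0, …, 14} with r³ ≡ 7 (mod 15) is r = 13, so r ≡ 13 (mod 15).

Both directions hold; the statement is true.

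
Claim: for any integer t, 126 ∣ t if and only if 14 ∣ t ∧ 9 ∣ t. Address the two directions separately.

Both directions hold; the statement is true.

(→) If 126 ∣ t, write t = 126q. Since 126 = 9·14, t = 14·(9q), so 14 ∣ t; and since 126 = 14·9, t = 9·(14q), so 9 ∣ t.

(←) Suppose 14 ∣ t and 9 ∣ t. Any common multiple of 14 and 9 is a multiple of their lcm; here gcd(14, 9) = 1, so lcm(14, 9) = 14·9 = 126, so 126 ∣ t.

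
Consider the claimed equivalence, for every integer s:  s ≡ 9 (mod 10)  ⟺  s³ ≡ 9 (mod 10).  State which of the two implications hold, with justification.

Both directions hold.

Forward direction. Suppose s ≡ 9 (mod 10). Write s = 10j + 9. Then (10j + 9)³ = 1000j³ + 2700j² + 2430j + 729 = 10(100j³ + 270j² + 243j + 72) + 9, so s³ ≡ 9 (mod 10).

Converse. For the converse, argue contrapositively. If s ≢ 9 (mod 10), then s is congruent to one of 0, 1, 2, 3, 4, 5, 6, 7, 8 modulo 10, and these give s³ ≡ 0, 1, 8, 7, 4, 5, 6, 3, 2 respectively — never 9.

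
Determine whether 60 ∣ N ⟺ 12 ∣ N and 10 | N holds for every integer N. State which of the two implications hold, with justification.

[⇒] If 60 ∣ N, write N = 60q. Since 60 = 5·12, N = 12·(5q), so 12 ∣ N; and since 60 = 6·10, N = 10·(6q), so 10 ∣ N.

[⇐] Suppose 12 ∣ N and 10 ∣ N. Any common multiple of 12 and 10 is a multiple of their lcm; here lcm(12, 10) = 12·10/gcd(12, 10) = 120/2 = 60, so 60 ∣ N.

Both directions hold.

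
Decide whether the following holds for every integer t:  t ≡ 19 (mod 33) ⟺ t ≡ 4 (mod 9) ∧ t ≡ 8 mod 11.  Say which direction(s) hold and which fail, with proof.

[⇒] This fails: t = 19 gives 19 ≡ 19 (mod 33) but 19 ≡ 1 (mod 9), so the conjunction on the right does not hold.

[⇐] Conversely, if t ≡ 4 (mod 9) and t ≡ 8 (mod 11), then by the Chinese remainder theorem t ≡ 85 (mod 99). Since 85 ≡ 19 (mod 33) and 33 ∣ 99, we get t ≡ 19 (mod 33).

(⇒) fails; (⇐) holds.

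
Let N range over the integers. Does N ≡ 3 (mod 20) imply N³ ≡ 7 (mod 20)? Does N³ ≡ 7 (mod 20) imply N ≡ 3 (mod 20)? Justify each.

(→) Suppose N ≡ 3 (mod 20). Write N = 20j + 3. Then (20j + 3)³ = 8000j³ + 3600j² + 540j + 27 = 20(400j³ + 180j² + 27j + 1) + 7, so N³ ≡ 7 (mod 20).

(←) Conversely, suppose N³ ≡ 7 (mod 20). The only residue r in {0, …, 19} with r³ ≡ 7 (mod 20) is r = 3, so N ≡ 3 (mod 20).

Both implications hold.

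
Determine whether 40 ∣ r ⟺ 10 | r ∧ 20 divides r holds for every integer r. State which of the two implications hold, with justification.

The forward direction holds; the converse fails.

Converse. This fails: take r = 20. Both 10 ∣ 20 and 20 ∣ 20, yet 20 is not a multiple of 40 (since 20 = 0·40 + 20), so 40 ∤ 20.

Forward direction. If 40 ∣ r, write r = 40q. Since 40 = 4·10, r = 10·(4q), so 10 ∣ r; and since 40 = 2·20, r = 20·(2q), so 20 ∣ r.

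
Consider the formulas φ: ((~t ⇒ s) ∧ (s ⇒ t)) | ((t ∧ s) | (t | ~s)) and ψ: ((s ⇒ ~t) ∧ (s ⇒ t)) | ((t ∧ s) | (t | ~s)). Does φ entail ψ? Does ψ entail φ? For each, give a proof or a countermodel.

Forward direction. Assume the antecedent. If s is true, the antecedent forces (s = T, t = T), and the consequent holds there. If s is false, the consequent reduces to true regardless of the other variables. Either way the consequent holds.

Converse. Assume the antecedent. If s is true, the antecedent forces (s = T, t = T), and the consequent holds there. If s is false, the consequent reduces to true regardless of the other variables. Either way the consequent holds.

Both directions hold.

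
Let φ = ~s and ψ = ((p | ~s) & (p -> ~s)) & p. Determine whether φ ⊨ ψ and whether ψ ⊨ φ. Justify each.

(→) This fails. Under s = F, p = F, the left side is true but the right side is false.

(←) Assume the antecedent. If s is true, the antecedent cannot hold. If s is false, ~s reduces to true regardless of the other variables. Either way ~s holds.

Only the converse holds.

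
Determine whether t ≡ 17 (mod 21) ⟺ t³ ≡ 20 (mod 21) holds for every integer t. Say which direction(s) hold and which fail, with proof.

(⟹) Suppose t ≡ 17 (mod 21). Write t = 21j + 17. Then (21j + 17)³ = 9261j³ + 22491j² + 18207j + 4913 = 21(441j³ + 1071j² + 867j + 233) + 20, so t³ ≡ 20 (mod 21).

(⟸) This fails: take t = 5. Then 5³ = 125 ≡ 20 (mod 21), yet 5 ≡ 5 (mod 21), not 17.

Not equivalent: only (⇒) holds.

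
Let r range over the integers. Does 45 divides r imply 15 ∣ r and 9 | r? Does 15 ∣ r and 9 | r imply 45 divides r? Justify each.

Both directions hold.

Converse. Suppose 15 ∣ r and 9 ∣ r. Any common multiple of 15 and 9 is a multiple of their lcm; here lcm(15, 9) = 15·9/gcd(15, 9) = 135/3 = 45, so 45 ∣ r.

Forward direction. If 45 ∣ r, write r = 45q. Since 45 = 3·15, r = 15·(3q), so 15 ∣ r; and since 45 = 5·9, r = 9·(5q), so 9 ∣ r.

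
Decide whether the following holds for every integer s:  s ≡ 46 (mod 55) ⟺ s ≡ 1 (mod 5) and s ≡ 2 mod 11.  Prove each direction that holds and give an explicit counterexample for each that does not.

(⟹) Suppose s ≡ 46 (mod 55); write s = 55j + 46. Since 5 ∣ 55, reducing mod 5 gives s ≡ 46 ≡ 1 (mod 5); since 11 ∣ 55, reducing mod 11 gives s ≡ 46 ≡ 2 (mod 11).

(⟸) Conversely, if s ≡ 1 (mod 5) and s ≡ 2 (mod 11), then by the Chinese remainder theorem s ≡ 46 (mod 55). This is exactly s ≡ 46 (mod 55).

Both implications hold.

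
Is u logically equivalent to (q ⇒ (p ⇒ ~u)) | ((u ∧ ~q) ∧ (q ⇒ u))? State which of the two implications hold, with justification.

(⇒) fails and (⇐) fails.

(⇒) This fails. Under u = T, p = T, q = T, the left side is true but the right side is false.

(⇐) This fails. Under u = F, p = F, q = F, the left side is false but the right side is true.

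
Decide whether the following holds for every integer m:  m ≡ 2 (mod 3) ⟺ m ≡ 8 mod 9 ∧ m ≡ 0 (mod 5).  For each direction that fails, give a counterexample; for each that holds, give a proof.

[⇒] This fails: m = 32 gives 32 ≡ 2 (mod 3) but 32 ≡ 5 (mod 9), so the conjunction on the right does not hold.

[⇐] Conversely, if m ≡ 8 (mod 9) and m ≡ 0 (mod 5), then by the Chinese remainder theorem m ≡ 35 (mod 45). Since 35 ≡ 2 (mod 3) and 3 ∣ 45, we get m ≡ 2 (mod 3).

Only the reverse direction holds.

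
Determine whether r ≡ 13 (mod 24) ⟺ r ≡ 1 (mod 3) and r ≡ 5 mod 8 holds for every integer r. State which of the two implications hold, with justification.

Both directions hold.

Converse. If r ≡ 1 (mod 3) and r ≡ 5 (mod 8), then by the Chinese remainder theorem r ≡ 13 (mod 24). This is exactly r ≡ 13 (mod 24).

Forward direction. Suppose r ≡ 13 (mod 24); write r = 24j + 13. Since 3 ∣ 24, reducing mod 3 gives r ≡ 13 ≡ 1 (mod 3); since 8 ∣ 24, reducing mod 8 gives r ≡ 13 ≡ 5 (mod 8).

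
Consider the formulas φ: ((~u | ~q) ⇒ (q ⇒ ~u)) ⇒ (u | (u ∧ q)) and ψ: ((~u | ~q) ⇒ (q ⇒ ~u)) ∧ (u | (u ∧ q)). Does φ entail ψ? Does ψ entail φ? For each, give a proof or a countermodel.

Both implications hold.

[⇒] Assume the antecedent. If u is true, the consequent reduces to true regardless of the other variables. If u is false, the antecedent cannot hold. Either way the consequent holds.

[⇐] Assume the antecedent. If u is true, the consequent reduces to true regardless of the other variables. If u is false, the antecedent cannot hold. Either way the consequent holds.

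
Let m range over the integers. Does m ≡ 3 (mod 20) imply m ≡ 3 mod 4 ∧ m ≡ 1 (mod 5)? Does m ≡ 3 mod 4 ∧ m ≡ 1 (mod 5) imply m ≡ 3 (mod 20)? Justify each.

(⟹) This fails: m = 3 gives 3 ≡ 3 (mod 20) but 3 ≡ 3 (mod 5), so the conjunction on the right does not hold.

(⟸) This fails: m = 11 satisfies both congruences on the right (11 ≡ 3 mod 4 and 11 ≡ 1 mod 5) yet 11 ≡ 11 (mod 20), not 3.

(⇒) fails and (⇐) fails.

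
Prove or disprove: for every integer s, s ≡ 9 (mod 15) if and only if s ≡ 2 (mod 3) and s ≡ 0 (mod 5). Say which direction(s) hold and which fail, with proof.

(⇒) fails and (⇐) fails.

(→) This fails: s = 9 gives 9 ≡ 9 (mod 15) but 9 ≡ 0 (mod 3), so the conjunction on the right does not hold.

(←) This fails: s = 5 satisfies both congruences on the right (5 ≡ 2 mod 3 and 5 ≡ 0 mod 5) yet 5 ≡ 5 (mod 15), not 9.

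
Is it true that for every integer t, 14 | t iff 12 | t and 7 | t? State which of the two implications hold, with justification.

(⟹) This fails: take t = 14. Certainly 14 ∣ 14, but 12 ∤ 14.

(⟸) Suppose 12 ∣ t and 7 ∣ t. Any common multiple of 12 and 7 is a multiple of their lcm; here gcd(12, 7) = 1, so lcm(12, 7) = 12·7 = 84, so 84 ∣ t. Since 14 ∣ 84, it follows that 14 ∣ t.

Only the reverse direction holds.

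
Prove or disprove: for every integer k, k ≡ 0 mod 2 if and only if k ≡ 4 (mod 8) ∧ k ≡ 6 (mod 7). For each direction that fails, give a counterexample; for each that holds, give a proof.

(⇒) This fails: k = 0 gives 0 ≡ 0 (mod 2) but 0 ≡ 0 (mod 8), so the conjunction on the right does not hold.

(⇐) Conversely, if k ≡ 4 (mod 8) and k ≡ 6 (mod 7), then by the Chinese remainder theorem k ≡ 20 (mod 56). Since 20 ≡ 0 (mod 2) and 2 ∣ 56, we get k ≡ 0 (mod 2).

Only the converse holds.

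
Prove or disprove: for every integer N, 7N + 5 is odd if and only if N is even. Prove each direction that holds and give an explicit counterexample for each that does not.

(⟹) Suppose 7N + 5 is odd. Since 7 is odd, 7N and N have the same parity, so 7N + 5 ≡ N + 5 (mod 2). As 5 is odd, 7N + 5 is odd exactly when N is even. Thus N is even.

(⟸) Conversely, suppose N is even; write N = 2j. Then 7N + 5 = 7·(2j) + 5 = 2·7j + 5, which is odd.

Both implications hold.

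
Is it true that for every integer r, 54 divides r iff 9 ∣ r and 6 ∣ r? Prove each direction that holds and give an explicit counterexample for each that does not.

Not equivalent: only (⇒) holds.

[⇐] This fails: take r = 18. Both 9 ∣ 18 and 6 ∣ 18, yet 18 is not a multiple of 54 (since 18 = 0·54 + 18), so 54 ∤ 18.

[⇒] If 54 ∣ r, write r = 54q. Since 54 = 6·9, r = 9·(6q), so 9 ∣ r; and since 54 = 9·6, r = 6·(9q), so 6 ∣ r.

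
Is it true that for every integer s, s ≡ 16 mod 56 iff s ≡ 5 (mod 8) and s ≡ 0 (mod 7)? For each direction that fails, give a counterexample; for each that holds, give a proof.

[⇒] This fails: s = 16 gives 16 ≡ 16 (mod 56) but 16 ≡ 0 (mod 8), so the conjunction on the right does not hold.

[⇐] This fails: s = 21 satisfies both congruences on the right (21 ≡ 5 mod 8 and 21 ≡ 0 mod 7) yet 21 ≡ 21 (mod 56), not 16.

Neither implication holds.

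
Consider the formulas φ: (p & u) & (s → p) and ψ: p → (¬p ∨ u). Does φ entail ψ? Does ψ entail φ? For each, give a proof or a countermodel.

Converse. This fails. Under u = F, s = F, p = F, the left side is false but the right side is true.

Forward direction. Assume the antecedent. If u is true, p → (¬p ∨ u) reduces to true regardless of the other variables. If u is false, the antecedent cannot hold. Either way p → (¬p ∨ u) holds.

(⇒) holds; (⇐) fails.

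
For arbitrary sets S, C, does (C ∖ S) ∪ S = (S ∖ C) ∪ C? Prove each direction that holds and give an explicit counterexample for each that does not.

(⊇) Let x ∈ (S ∖ C) ∪ C. Then either x ∈ S and x ∉ C; or x ∈ C and x ∉ S; or x ∈ S ∩ C. In each case x ∈ (C ∖ S) ∪ S, so (S ∖ C) ∪ C ⊆ (C ∖ S) ∪ S.

(⊆) Let x ∈ (C ∖ S) ∪ S. Then either x ∈ S and x ∉ C; or x ∈ C and x ∉ S; or x ∈ S ∩ C. In each case x ∈ (S ∖ C) ∪ C, so (C ∖ S) ∪ S ⊆ (S ∖ C) ∪ C.

The two sets are equal.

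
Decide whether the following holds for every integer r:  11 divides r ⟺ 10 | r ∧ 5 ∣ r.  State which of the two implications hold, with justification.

Forward direction. This fails: take r = 11. Certainly 11 ∣ 11, but 10 ∤ 11.

Converse. This fails: take r = 10. Both 10 ∣ 10 and 5 ∣ 10, yet 10 is not a multiple of 11 (since 10 = 0·11 + 10), so 11 ∤ 10.

Both directions fail.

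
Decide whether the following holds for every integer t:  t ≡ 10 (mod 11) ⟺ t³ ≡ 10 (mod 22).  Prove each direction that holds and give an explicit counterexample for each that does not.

Forward direction. This fails: take t = 21. Then 21 ≡ 10 (mod 11), but 21³ = 9261 ≡ 21 (mod 22), not 10.

Converse. The residues r modulo 22 with r³ ≡ 10 (mod 22) are exactly {10}, and each is ≡ 10 (mod 11).

Only the reverse direction holds.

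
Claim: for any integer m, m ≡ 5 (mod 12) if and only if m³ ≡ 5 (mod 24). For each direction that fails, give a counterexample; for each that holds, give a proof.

Converse. The residues r modulo 24 with r³ ≡ 5 (mod 24) are exactly {5}, and each is ≡ 5 (mod 12).

Forward direction. This fails: take m = 17. Then 17 ≡ 5 (mod 12), but 17³ = 4913 ≡ 17 (mod 24), not 5.

Only the converse holds.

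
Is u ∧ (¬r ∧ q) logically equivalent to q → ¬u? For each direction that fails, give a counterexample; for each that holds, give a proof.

(⇒) This fails. Under r = F, q = T, u = T, the left side is true but the right side is false.

(⇐) This fails. Under r = F, q = F, u = F, the left side is false but the right side is true.

Neither direction holds.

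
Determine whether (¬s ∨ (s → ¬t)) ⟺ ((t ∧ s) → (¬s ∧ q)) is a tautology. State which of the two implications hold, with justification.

Both implications hold.

(⟹) Assume the antecedent. If t is true, the antecedent forces (q = F, t = T, s = F) or (q = T, t = T, s = F), and (t ∧ s) → (¬s ∧ q) holds there. If t is false, (t ∧ s) → (¬s ∧ q) reduces to true regardless of the other variables. Either way (t ∧ s) → (¬s ∧ q) holds.

(⟸) Assume the antecedent. If t is true, the antecedent forces (q = F, t = T, s = F) or (q = T, t = T, s = F), and ¬s ∨ (s → ¬t) holds there. If t is false, ¬s ∨ (s → ¬t) reduces to true regardless of the other variables. Either way ¬s ∨ (s → ¬t) holds.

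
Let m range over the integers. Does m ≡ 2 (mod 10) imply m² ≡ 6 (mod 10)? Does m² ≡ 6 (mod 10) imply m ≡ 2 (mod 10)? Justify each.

Both directions fail.

(⟹) This fails: take m = 2. Then 2 ≡ 2 (mod 10), but 2² = 4 ≡ 4 (mod 10), not 6.

(⟸) This fails: take m = 4. Then 4² = 16 ≡ 6 (mod 10), yet 4 ≡ 4 (mod 10), not 2.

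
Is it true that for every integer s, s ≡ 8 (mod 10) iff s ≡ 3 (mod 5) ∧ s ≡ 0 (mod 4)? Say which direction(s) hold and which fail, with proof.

Only the converse holds.

[⇒] This fails: s = 18 gives 18 ≡ 8 (mod 10) but 18 ≡ 2 (mod 4), so the conjunction on the right does not hold.

[⇐] Conversely, if s ≡ 3 (mod 5) and s ≡ 0 (mod 4), then by the Chinese remainder theorem s ≡ 8 (mod 20). Since 8 ≡ 8 (mod 10) and 10 ∣ 20, we get s ≡ 8 (mod 10).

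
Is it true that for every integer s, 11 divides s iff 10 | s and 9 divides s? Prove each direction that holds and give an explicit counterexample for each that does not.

(→) This fails: take s = 11. Certainly 11 ∣ 11, but 10 ∤ 11.

(←) This fails: take s = 90. Both 10 ∣ 90 and 9 ∣ 90, yet 90 is not a multiple of 11 (since 90 = 8·11 + 2), so 11 ∤ 90.

(⇒) fails and (⇐) fails.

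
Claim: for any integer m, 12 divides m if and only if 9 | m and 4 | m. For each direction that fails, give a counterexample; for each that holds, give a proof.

Only the converse holds.

(⇒) This fails: take m = 12. Certainly 12 ∣ 12, but 9 ∤ 12.

(⇐) Suppose 9 ∣ m and 4 ∣ m. Any common multiple of 9 and 4 is a multiple of their lcm; here gcd(9, 4) = 1, so lcm(9, 4) = 9·4 = 36, so 36 ∣ m. Since 12 ∣ 36, it follows that 12 ∣ m.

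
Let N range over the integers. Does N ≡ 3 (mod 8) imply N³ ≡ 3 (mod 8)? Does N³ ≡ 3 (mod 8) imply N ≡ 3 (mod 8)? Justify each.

Equivalent; both directions hold.

(←) Suppose N³ ≡ 3 (mod 8). The only residue r in {0, …, 7} with r³ ≡ 3 (mod 8) is r = 3, so N ≡ 3 (mod 8).

(→) Suppose N ≡ 3 (mod 8). Write N = 8j + 3. Then (8j + 3)³ = 512j³ + 576j² + 216j + 27 = 8(64j³ + 72j² + 27j + 3) + 3, so N³ ≡ 3 (mod 8).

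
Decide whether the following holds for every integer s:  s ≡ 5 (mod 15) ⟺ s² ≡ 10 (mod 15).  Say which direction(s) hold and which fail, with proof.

[⇒] Suppose s ≡ 5 (mod 15). Write s = 15j + 5. Then (15j + 5)² = 225j² + 150j + 25 = 15(15j² + 10j + 1) + 10, so s² ≡ 10 (mod 15).

[⇐] This fails: take s = 10. Then 10² = 100 ≡ 10 (mod 15), yet 10 ≡ 10 (mod 15), not 5.

Not equivalent: only (⇒) holds.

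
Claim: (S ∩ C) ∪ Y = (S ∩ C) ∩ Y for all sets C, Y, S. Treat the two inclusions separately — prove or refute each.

Only the reverse inclusion holds.

(⟹) This inclusion fails. Take C = ∅, Y = {1}, S = ∅; then 1 ∈ (S ∩ C) ∪ Y but 1 ∉ (S ∩ C) ∩ Y.

(⟸) Let x ∈ (S ∩ C) ∩ Y. Then x ∈ C ∩ Y ∩ S, from which x ∈ (S ∩ C) ∪ Y.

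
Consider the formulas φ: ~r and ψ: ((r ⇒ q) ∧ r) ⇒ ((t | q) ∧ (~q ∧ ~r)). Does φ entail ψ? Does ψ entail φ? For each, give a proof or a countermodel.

Converse. This fails. Under r = T, t = F, q = F, the left side is false but the right side is true.

Forward direction. Assume the antecedent. If r is true, the antecedent cannot hold. If r is false, the consequent reduces to true regardless of the other variables. Either way the consequent holds.

Not equivalent: only (⇒) holds.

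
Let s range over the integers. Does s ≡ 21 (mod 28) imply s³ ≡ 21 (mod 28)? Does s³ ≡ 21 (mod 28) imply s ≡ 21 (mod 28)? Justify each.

Both directions hold.

Forward direction. Suppose s ≡ 21 (mod 28). Write s = 28j + 21. Then (28j + 21)³ = 21952j³ + 49392j² + 37044j + 9261 = 28(784j³ + 1764j² + 1323j + 330) + 21, so s³ ≡ 21 (mod 28).

Converse. Suppose s³ ≡ 21 (mod 28). The only residue r in {0, …, 27} with r³ ≡ 21 (mod 28) is r = 21, so s ≡ 21 (mod 28).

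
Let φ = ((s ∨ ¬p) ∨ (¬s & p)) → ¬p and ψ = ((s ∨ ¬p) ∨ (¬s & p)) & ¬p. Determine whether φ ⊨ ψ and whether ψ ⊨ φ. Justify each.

(⟹) Assume the antecedent. If s is true, the antecedent forces (s = T, p = F), and ((s ∨ ¬p) ∨ (¬s & p)) & ¬p holds there. If s is false, the antecedent forces (s = F, p = F), and ((s ∨ ¬p) ∨ (¬s & p)) & ¬p holds there. Either way ((s ∨ ¬p) ∨ (¬s & p)) & ¬p holds.

(⟸) Assume the antecedent. If s is true, the antecedent forces (s = T, p = F), and ((s ∨ ¬p) ∨ (¬s & p)) → ¬p holds there. If s is false, the antecedent forces (s = F, p = F), and ((s ∨ ¬p) ∨ (¬s & p)) → ¬p holds there. Either way ((s ∨ ¬p) ∨ (¬s & p)) → ¬p holds.

Both implications hold.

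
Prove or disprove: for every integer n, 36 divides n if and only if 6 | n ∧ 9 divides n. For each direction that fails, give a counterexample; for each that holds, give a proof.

Not equivalent: only (⇒) holds.

Forward direction. If 36 ∣ n, write n = 36q. Since 36 = 6·6, n = 6·(6q), so 6 ∣ n; and since 36 = 4·9, n = 9·(4q), so 9 ∣ n.

Converse. This fails: take n = 18. Both 6 ∣ 18 and 9 ∣ 18, yet 18 is not a multiple of 36 (since 18 = 0·36 + 18), so 36 ∤ 18.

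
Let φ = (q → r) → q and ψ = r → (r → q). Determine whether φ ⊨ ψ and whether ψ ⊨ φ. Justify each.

Not equivalent: only (⇒) holds.

[⇒] Assume the antecedent. If r is true, the antecedent forces (r = T, q = T), and r → (r → q) holds there. If r is false, r → (r → q) reduces to true regardless of the other variables. Either way r → (r → q) holds.

[⇐] This fails. Under r = F, q = F, the left side is false but the right side is true.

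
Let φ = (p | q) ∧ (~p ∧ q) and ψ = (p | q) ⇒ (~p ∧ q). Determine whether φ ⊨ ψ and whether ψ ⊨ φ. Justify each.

Not equivalent: only (⇒) holds.

[⇒] Assume the antecedent. If p is true, the antecedent cannot hold. If p is false, (p | q) ⇒ (~p ∧ q) reduces to true regardless of the other variables. Either way (p | q) ⇒ (~p ∧ q) holds.

[⇐] This fails. Under p = F, q = F, the left side is false but the right side is true.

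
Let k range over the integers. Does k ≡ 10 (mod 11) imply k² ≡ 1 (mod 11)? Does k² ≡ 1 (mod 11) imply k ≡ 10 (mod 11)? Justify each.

The forward direction holds; the converse fails.

(⇒) Suppose k ≡ 10 (mod 11). Write k = 11j + 10. Then (11j + 10)² = 121j² + 220j + 100 = 11(11j² + 20j + 9) + 1, so k² ≡ 1 (mod 11).

(⇐) This fails: take k = 1. Then 1² = 1 ≡ 1 (mod 11), yet 1 ≡ 1 (mod 11), not 10.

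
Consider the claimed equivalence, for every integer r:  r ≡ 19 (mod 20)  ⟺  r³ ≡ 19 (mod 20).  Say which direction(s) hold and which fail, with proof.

Converse. Suppose r³ ≡ 19 (mod 20). The only residue r in {0, …, 19} with r³ ≡ 19 (mod 20) is r = 19, so r ≡ 19 (mod 20).

Forward direction. Suppose r ≡ 19 (mod 20). Write r = 20j + 19. Then (20j + 19)³ = 8000j³ + 22800j² + 21660j + 6859 = 20(400j³ + 1140j² + 1083j + 342) + 19, so r³ ≡ 19 (mod 20).

Both directions hold.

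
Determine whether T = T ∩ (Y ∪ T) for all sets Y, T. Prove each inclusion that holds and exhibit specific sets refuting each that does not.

The two sets are equal.

Reverse inclusion. Let x ∈ T ∩ (Y ∪ T). Then either x ∈ T and x ∉ Y; or x ∈ Y ∩ T. In each case x ∈ T, so T ∩ (Y ∪ T) ⊆ T.

Forward inclusion. Let x ∈ T. Then either x ∈ T and x ∉ Y; or x ∈ Y ∩ T. In each case x ∈ T ∩ (Y ∪ T), so T ⊆ T ∩ (Y ∪ T).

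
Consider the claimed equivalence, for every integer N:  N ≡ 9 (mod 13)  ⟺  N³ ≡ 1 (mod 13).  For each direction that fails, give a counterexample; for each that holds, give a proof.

(⟹) Suppose N ≡ 9 (mod 13). Write N = 13j + 9. Then (13j + 9)³ = 2197j³ + 4563j² + 3159j + 729 = 13(169j³ + 351j² + 243j + 56) + 1, so N³ ≡ 1 (mod 13).

(⟸) This fails: take N = 1. Then 1³ = 1 ≡ 1 (mod 13), yet 1 ≡ 1 (mod 13), not 9.

(⇒) holds; (⇐) fails.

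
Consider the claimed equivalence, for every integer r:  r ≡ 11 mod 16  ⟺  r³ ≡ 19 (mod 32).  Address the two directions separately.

[⇒] This fails: take r = 27. Then 27 ≡ 11 (mod 16), but 27³ = 19683 ≡ 3 (mod 32), not 19.

[⇐] Conversely, the residues r modulo 32 with r³ ≡ 19 (mod 32) are exactly {11}, and each is ≡ 11 (mod 16).

Only the converse holds.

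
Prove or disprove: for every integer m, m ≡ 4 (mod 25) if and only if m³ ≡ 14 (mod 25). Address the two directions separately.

The biconditional holds.

[⇐] Suppose m³ ≡ 14 (mod 25). The only residue r in {0, …, 24} with r³ ≡ 14 (mod 25) is r = 4, so m ≡ 4 (mod 25).

[⇒] Suppose m ≡ 4 (mod 25). Write m = 25j + 4. Then (25j + 4)³ = 15625j³ + 7500j² + 1200j + 64 = 25(625j³ + 300j² + 48j + 2) + 14, so m³ ≡ 14 (mod 25).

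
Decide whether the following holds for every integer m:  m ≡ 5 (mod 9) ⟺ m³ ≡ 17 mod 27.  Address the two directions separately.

Forward direction. Suppose m ≡ 5 (mod 9). Working modulo 27, m ∈ {5, 14, 23}; for each such r, r³ ≡ 17 (mod 27).

Converse. The residues r modulo 27 with r³ ≡ 17 (mod 27) are exactly {5, 14, 23}, and each is ≡ 5 (mod 9).

Both directions hold; the statement is true.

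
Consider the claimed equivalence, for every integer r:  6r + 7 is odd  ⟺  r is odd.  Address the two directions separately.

Only the reverse direction holds.

(⇒) This fails: take r = 0. Then 6r + 7 = 7, which is odd, yet r = 0 is even, not odd.

(⇐) Suppose r is odd. Since 6 is even, 6r is even for every r, so 6r + 7 has the same parity as 7, which is odd. Hence 6r + 7 is odd.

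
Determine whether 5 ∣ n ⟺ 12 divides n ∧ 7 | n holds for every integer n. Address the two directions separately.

[⇒] This fails: take n = 5. Certainly 5 ∣ 5, but 12 ∤ 5.

[⇐] This fails: take n = 84. Both 12 ∣ 84 and 7 ∣ 84, yet 84 is not a multiple of 5 (since 84 = 16·5 + 4), so 5 ∤ 84.

Neither implication holds.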